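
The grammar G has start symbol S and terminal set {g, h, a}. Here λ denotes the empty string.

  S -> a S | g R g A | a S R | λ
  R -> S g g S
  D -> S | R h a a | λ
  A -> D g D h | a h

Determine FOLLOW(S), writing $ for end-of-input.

FIRST(S) = {λ, a, g}
FIRST(R) = {a, g}  (via S g g S)
FIRST(D) = {λ, a, g}  (via S, R h a a)
FIRST(A) = {a, g}  (via D g D h)
FOLLOW(S) includes $ since S is the start symbol.
FOLLOW(D): in A->D g D h (occurrence 1), D is followed by g D h with FIRST {g}; in A->D g D h (occurrence 2), D is followed by h with FIRST {h}. Thus FOLLOW(D) = {g, h}.
FOLLOW(S): in S->a S, the suffix after S is empty (adds nothing new); in S->a S R, S is followed by R with FIRST {a, g}; in R->S g g S (occurrence 1), S is followed by g g S with FIRST {g}; in R->S g g S (occurrence 2), the suffix after S is empty, so FOLLOW(S) ⊇ FOLLOW(R) = {$, a, g, h}; in D->S, the suffix after S is empty, so FOLLOW(S) ⊇ FOLLOW(D) = {g, h}. Thus FOLLOW(S) = {$, a, g, h}.
FOLLOW(R): in S->g R g A, R is followed by g A with FIRST {g}; in S->a S R, the suffix after R is empty, so FOLLOW(R) ⊇ FOLLOW(S) = {$, a, g, h}; in D->R h a a, R is followed by h a a with FIRST {h}. Thus FOLLOW(R) = {$, a, g, h}.
FOLLOW(A): in S->g R g A, the suffix after A is empty, so FOLLOW(A) ⊇ FOLLOW(S) = {$, a, g, h}. Thus FOLLOW(A) = {$, a, g, h}.

{$, a, g, h}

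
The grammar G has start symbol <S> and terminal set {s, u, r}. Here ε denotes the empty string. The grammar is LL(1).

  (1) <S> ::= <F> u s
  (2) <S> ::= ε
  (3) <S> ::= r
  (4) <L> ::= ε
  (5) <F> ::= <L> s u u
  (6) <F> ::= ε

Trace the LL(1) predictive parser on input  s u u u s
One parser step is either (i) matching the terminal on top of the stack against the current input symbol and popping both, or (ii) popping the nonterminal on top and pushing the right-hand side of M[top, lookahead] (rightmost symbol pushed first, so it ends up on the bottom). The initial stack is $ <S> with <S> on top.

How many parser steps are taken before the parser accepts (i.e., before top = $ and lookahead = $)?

8

     Stack            Input        Action
  1  $ <S>            s u u u s $  expand <S> ::= <F> u s
  2  $ s u <F>        s u u u s $  expand <F> ::= <L> s u u
  3  $ s u u u s <L>  s u u u s $  expand <L> ::= ε
  4  $ s u u u s      s u u u s $  match s
  5  $ s u u u        u u u s $    match u
  6  $ s u u          u u s $      match u
  7  $ s u            u s $        match u
  8  $ s              s $          match s
Accept reached after 8 steps.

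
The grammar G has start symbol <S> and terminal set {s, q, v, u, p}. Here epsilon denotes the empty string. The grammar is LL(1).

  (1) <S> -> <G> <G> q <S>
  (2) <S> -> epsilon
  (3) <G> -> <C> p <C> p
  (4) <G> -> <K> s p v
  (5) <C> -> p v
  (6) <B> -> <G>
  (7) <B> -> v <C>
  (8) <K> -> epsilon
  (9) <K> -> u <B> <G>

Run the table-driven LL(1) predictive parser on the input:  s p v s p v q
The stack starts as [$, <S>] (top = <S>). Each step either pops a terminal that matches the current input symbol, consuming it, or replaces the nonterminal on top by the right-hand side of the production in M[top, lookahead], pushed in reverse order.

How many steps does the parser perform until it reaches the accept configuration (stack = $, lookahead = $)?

13

step 1: stack=$ <S>  input=s p v s p v q $  — expand <S> -> <G> <G> q <S>
step 2: stack=$ <S> q <G> <G>  input=s p v s p v q $  — expand <G> -> <K> s p v
step 3: stack=$ <S> q <G> v p s <K>  input=s p v s p v q $  — expand <K> -> epsilon
step 4: stack=$ <S> q <G> v p s  input=s p v s p v q $  — match s
step 5: stack=$ <S> q <G> v p  input=p v s p v q $  — match p
step 6: stack=$ <S> q <G> v  input=v s p v q $  — match v
step 7: stack=$ <S> q <G>  input=s p v q $  — expand <G> -> <K> s p v
step 8: stack=$ <S> q v p s <K>  input=s p v q $  — expand <K> -> epsilon
step 9: stack=$ <S> q v p s  input=s p v q $  — match s
step 10: stack=$ <S> q v p  input=p v q $  — match p
step 11: stack=$ <S> q v  input=v q $  — match v
step 12: stack=$ <S> q  input=q $  — match q
step 13: stack=$ <S>  input=$  — expand <S> -> epsilon
Accept reached after 13 steps.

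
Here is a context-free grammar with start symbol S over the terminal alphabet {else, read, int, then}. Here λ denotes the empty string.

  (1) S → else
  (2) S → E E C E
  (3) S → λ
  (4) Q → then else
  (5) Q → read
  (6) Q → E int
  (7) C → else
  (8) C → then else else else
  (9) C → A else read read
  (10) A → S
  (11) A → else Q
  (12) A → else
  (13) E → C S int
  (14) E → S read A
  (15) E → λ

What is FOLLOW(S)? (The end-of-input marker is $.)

FIRST(S): from S→else we get {else}; from S→E E C E we get {else, read, then}; from S→λ we get {λ}. So FIRST(S) = {λ, else, read, then}.
FIRST(A): from A→S we get {λ, else, read, then}; from A→else Q we get {else}; from A→else we get {else}. So FIRST(A) = {λ, else, read, then}.
FIRST(C): from C→else we get {else}; from C→then else else else we get {then}; from C→A else read read we get {else, read, then}. So FIRST(C) = {else, read, then}.
FIRST(E): from E→C S int we get {else, read, then}; from E→S read A we get {else, read, then}; from E→λ we get {λ}. So FIRST(E) = {λ, else, read, then}.
FIRST(Q): from Q→then else we get {then}; from Q→read we get {read}; from Q→E int we get {else, int, read, then}. So FIRST(Q) = {else, int, read, then}.
FOLLOW(S) includes $ since S is the start symbol.
FOLLOW(S): in A→S, the suffix after S is empty, so FOLLOW(S) ⊇ FOLLOW(A) = {$, else, int, read, then}; in E→C S int, S is followed by int with FIRST {int}; in E→S read A, S is followed by read A with FIRST {read}. Thus FOLLOW(S) = {$, else, int, read, then}.
FOLLOW(C): in S→E E C E, C is followed by E with FIRST {λ, else, read, then}; in S→E E C E, the suffix after C is nullable, so FOLLOW(C) ⊇ FOLLOW(S) = {$, else, int, read, then}; in E→C S int, C is followed by S int with FIRST {else, int, read, then}. Thus FOLLOW(C) = {$, else, int, read, then}.
FOLLOW(E): in S→E E C E (occurrence 1), E is followed by E C E with FIRST {else, read, then}; in S→E E C E (occurrence 2), E is followed by C E with FIRST {else, read, then}; in S→E E C E (occurrence 3), the suffix after E is empty, so FOLLOW(E) ⊇ FOLLOW(S) = {$, else, int, read, then}; in Q→E int, E is followed by int with FIRST {int}. Thus FOLLOW(E) = {$, else, int, read, then}.
FOLLOW(A): in C→A else read read, A is followed by else read read with FIRST {else}; in E→S read A, the suffix after A is empty, so FOLLOW(A) ⊇ FOLLOW(E) = {$, else, int, read, then}. Thus FOLLOW(A) = {$, else, int, read, then}.
FOLLOW(Q): in A→else Q, the suffix after Q is empty, so FOLLOW(Q) ⊇ FOLLOW(A) = {$, else, int, read, then}. Thus FOLLOW(Q) = {$, else, int, read, then}.

{$, else, int, read, then}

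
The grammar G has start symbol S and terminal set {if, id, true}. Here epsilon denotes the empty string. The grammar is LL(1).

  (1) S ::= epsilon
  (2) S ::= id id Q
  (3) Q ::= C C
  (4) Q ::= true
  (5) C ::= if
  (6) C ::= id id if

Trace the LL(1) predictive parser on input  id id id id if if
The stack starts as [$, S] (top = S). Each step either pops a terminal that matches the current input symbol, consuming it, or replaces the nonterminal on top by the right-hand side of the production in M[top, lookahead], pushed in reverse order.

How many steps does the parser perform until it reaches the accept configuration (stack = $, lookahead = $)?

10

      Stack         Input                Action
   1  $ S           id id id id if if $  expand S ::= id id Q
   2  $ Q id id     id id id id if if $  match id
   3  $ Q id        id id id if if $     match id
   4  $ Q           id id if if $        expand Q ::= C C
   5  $ C C         id id if if $        expand C ::= id id if
   6  $ C if id id  id id if if $        match id
   7  $ C if id     id if if $           match id
   8  $ C if        if if $              match if
   9  $ C           if $                 expand C ::= if
  10  $ if          if $                 match if
Accept reached after 10 steps.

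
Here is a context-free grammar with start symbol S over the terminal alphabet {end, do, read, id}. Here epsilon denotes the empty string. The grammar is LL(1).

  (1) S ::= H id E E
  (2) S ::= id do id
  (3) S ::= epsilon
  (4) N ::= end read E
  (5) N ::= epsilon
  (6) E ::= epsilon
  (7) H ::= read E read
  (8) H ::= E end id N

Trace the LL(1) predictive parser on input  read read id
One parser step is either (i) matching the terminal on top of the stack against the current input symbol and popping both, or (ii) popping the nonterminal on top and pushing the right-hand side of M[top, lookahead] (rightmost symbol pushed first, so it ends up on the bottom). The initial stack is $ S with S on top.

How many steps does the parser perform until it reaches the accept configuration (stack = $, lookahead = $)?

step 1: stack=$ S  input=read read id $  — expand S ::= H id E E
step 2: stack=$ E E id H  input=read read id $  — expand H ::= read E read
step 3: stack=$ E E id read E read  input=read read id $  — match read
step 4: stack=$ E E id read E  input=read id $  — expand E ::= epsilon
step 5: stack=$ E E id read  input=read id $  — match read
step 6: stack=$ E E id  input=id $  — match id
step 7: stack=$ E E  input=$  — expand E ::= epsilon
step 8: stack=$ E  input=$  — expand E ::= epsilon
Accept reached after 8 steps.

8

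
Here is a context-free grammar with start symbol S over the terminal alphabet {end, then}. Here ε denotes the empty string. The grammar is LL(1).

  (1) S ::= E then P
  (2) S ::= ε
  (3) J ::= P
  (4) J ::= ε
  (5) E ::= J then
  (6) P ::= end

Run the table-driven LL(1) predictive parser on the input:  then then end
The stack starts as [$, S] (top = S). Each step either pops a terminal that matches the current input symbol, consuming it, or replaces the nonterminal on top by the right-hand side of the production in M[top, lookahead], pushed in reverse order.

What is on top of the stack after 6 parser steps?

step 1: stack=$ S  input=then then end $  — expand S ::= E then P
step 2: stack=$ P then E  input=then then end $  — expand E ::= J then
step 3: stack=$ P then then J  input=then then end $  — expand J ::= ε
step 4: stack=$ P then then  input=then then end $  — match then
step 5: stack=$ P then  input=then end $  — match then
step 6: stack=$ P  input=end $  — expand P ::= end
Stack after step 6: $ end (top = end).

end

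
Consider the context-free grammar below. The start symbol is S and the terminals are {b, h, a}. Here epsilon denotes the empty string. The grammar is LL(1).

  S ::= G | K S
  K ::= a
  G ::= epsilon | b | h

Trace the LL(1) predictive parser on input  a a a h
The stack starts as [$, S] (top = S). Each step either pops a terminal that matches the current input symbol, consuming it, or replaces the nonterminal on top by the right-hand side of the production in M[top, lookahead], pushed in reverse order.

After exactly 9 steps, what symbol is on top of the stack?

step 1: stack=$ S  input=a a a h $  — expand S ::= K S
step 2: stack=$ S K  input=a a a h $  — expand K ::= a
step 3: stack=$ S a  input=a a a h $  — match a
step 4: stack=$ S  input=a a h $  — expand S ::= K S
step 5: stack=$ S K  input=a a h $  — expand K ::= a
step 6: stack=$ S a  input=a a h $  — match a
step 7: stack=$ S  input=a h $  — expand S ::= K S
step 8: stack=$ S K  input=a h $  — expand K ::= a
step 9: stack=$ S a  input=a h $  — match a
Stack after step 9: $ S (top = S).

S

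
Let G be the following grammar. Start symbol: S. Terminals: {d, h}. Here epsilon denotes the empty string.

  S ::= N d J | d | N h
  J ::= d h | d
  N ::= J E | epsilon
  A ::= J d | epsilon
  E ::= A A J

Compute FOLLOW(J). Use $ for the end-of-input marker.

{$, d, h}

FIRST(J) = {d}
FIRST(N) = {epsilon, d}  (via J E)
FIRST(A) = {epsilon, d}  (via J d)
FIRST(S) = {d, h}  (via N d J, N h)
FIRST(E) = {d}  (via A A J)
FOLLOW(S) includes $ since S is the start symbol.
FOLLOW(S): S appears on no right-hand side. Thus FOLLOW(S) = {$}.
FOLLOW(N): in S::=N d J, N is followed by d J with FIRST {d}; in S::=N h, N is followed by h with FIRST {h}. Thus FOLLOW(N) = {d, h}.
FOLLOW(A): in E::=A A J (occurrence 1), A is followed by A J with FIRST {d}; in E::=A A J (occurrence 2), A is followed by J with FIRST {d}. Thus FOLLOW(A) = {d}.
FOLLOW(E): in N::=J E, the suffix after E is empty, so FOLLOW(E) ⊇ FOLLOW(N) = {d, h}. Thus FOLLOW(E) = {d, h}.
FOLLOW(J): in S::=N d J, the suffix after J is empty, so FOLLOW(J) ⊇ FOLLOW(S) = {$}; in N::=J E, J is followed by E with FIRST {d}; in A::=J d, J is followed by d with FIRST {d}; in E::=A A J, the suffix after J is empty, so FOLLOW(J) ⊇ FOLLOW(E) = {d, h}. Thus FOLLOW(J) = {$, d, h}.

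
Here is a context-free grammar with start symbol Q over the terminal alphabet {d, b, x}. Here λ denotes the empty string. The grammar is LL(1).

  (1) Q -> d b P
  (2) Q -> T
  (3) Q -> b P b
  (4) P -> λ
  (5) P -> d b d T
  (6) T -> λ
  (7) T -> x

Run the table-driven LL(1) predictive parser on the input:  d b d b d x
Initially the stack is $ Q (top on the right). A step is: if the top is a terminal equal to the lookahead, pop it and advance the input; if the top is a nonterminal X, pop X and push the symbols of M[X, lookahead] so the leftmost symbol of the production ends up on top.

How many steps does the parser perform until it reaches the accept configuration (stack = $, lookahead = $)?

     Stack      Input          Action
  1  $ Q        d b d b d x $  expand Q -> d b P
  2  $ P b d    d b d b d x $  match d
  3  $ P b      b d b d x $    match b
  4  $ P        d b d x $      expand P -> d b d T
  5  $ T d b d  d b d x $      match d
  6  $ T d b    b d x $        match b
  7  $ T d      d x $          match d
  8  $ T        x $            expand T -> x
  9  $ x        x $            match x
Accept reached after 9 steps.

9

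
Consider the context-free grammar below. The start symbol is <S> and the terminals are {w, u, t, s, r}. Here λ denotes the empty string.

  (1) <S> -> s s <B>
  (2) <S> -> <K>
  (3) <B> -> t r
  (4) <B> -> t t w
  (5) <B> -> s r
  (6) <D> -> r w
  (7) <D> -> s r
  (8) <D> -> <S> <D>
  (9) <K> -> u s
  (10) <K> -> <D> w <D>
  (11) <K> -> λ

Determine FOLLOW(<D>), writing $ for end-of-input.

{$, r, s, u, w}

FIRST(<B>): from <B>->t r we get {t}; from <B>->t t w we get {t}; from <B>->s r we get {s}. So FIRST(<B>) = {s, t}.
FIRST(<S>): from <S>->s s <B> we get {s}; from <S>-><K> we get {λ, r, s, u}. So FIRST(<S>) = {λ, r, s, u}.
FIRST(<D>): from <D>->r w we get {r}; from <D>->s r we get {s}; from <D>-><S> <D> we get {r, s, u}. So FIRST(<D>) = {r, s, u}.
FIRST(<K>): from <K>->u s we get {u}; from <K>-><D> w <D> we get {r, s, u}; from <K>->λ we get {λ}. So FIRST(<K>) = {λ, r, s, u}.
FOLLOW(<S>) includes $ since <S> is the start symbol.
FOLLOW(<S>): in <D>-><S> <D>, <S> is followed by <D> with FIRST {r, s, u}. Thus FOLLOW(<S>) = {$, r, s, u}.
FOLLOW(<B>): in <S>->s s <B>, the suffix after <B> is empty, so FOLLOW(<B>) ⊇ FOLLOW(<S>) = {$, r, s, u}. Thus FOLLOW(<B>) = {$, r, s, u}.
FOLLOW(<K>): in <S>-><K>, the suffix after <K> is empty, so FOLLOW(<K>) ⊇ FOLLOW(<S>) = {$, r, s, u}. Thus FOLLOW(<K>) = {$, r, s, u}.
FOLLOW(<D>): in <D>-><S> <D>, the suffix after <D> is empty (adds nothing new); in <K>-><D> w <D> (occurrence 1), <D> is followed by w <D> with FIRST {w}; in <K>-><D> w <D> (occurrence 2), the suffix after <D> is empty, so FOLLOW(<D>) ⊇ FOLLOW(<K>) = {$, r, s, u}. Thus FOLLOW(<D>) = {$, r, s, u, w}.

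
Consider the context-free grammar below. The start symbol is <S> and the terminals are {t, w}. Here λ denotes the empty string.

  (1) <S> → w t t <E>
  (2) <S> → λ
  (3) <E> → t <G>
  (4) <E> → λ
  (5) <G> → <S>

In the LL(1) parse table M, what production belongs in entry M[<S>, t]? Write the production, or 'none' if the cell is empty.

FIRST(<S>) = {λ, w}
FIRST(<E>) = {λ, t}
FIRST(<G>) = {λ, w}  (via <S>)
FOLLOW(<S>) includes $ since <S> is the start symbol.
FOLLOW(<S>): in <G>→<S>, the suffix after <S> is empty, so FOLLOW(<S>) ⊇ FOLLOW(<G>) = {$}. Thus FOLLOW(<S>) = {$}.
FOLLOW(<G>): in <E>→t <G>, the suffix after <G> is empty, so FOLLOW(<G>) ⊇ FOLLOW(<E>) = {$}. Thus FOLLOW(<G>) = {$}.
For <S> → w t t <E>: FIRST(w t t <E>) = {w}, so it goes in M[<S>, t] for t ∈ {w}.
For <S> → λ: FIRST(λ) = {λ}, so it goes in M[<S>, t] for t ∈ {}; since λ ∈ FIRST, also for every t ∈ FOLLOW(<S>) = {$}.
None of these place a production in M[<S>, t].

none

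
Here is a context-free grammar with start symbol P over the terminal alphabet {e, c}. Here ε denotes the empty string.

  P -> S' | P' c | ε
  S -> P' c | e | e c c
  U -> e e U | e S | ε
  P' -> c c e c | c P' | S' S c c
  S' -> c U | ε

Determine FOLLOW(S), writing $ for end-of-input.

FIRST(U) = {ε, e}
FIRST(S') = {ε, c}
FIRST(P) = {ε, c, e}  (via S', P' c)
FIRST(S) = {c, e}  (via P' c)
FIRST(P') = {c, e}  (via S' S c c)
FOLLOW(P) includes $ since P is the start symbol.
FOLLOW(P): P appears on no right-hand side. Thus FOLLOW(P) = {$}.
FOLLOW(P'): in P->P' c, P' is followed by c with FIRST {c}; in S->P' c, P' is followed by c with FIRST {c}; in P'->c P', the suffix after P' is empty (adds nothing new). Thus FOLLOW(P') = {c}.
FOLLOW(S'): in P->S', the suffix after S' is empty, so FOLLOW(S') ⊇ FOLLOW(P) = {$}; in P'->S' S c c, S' is followed by S c c with FIRST {c, e}. Thus FOLLOW(S') = {$, c, e}.
FOLLOW(U): in U->e e U, the suffix after U is empty (adds nothing new); in S'->c U, the suffix after U is empty, so FOLLOW(U) ⊇ FOLLOW(S') = {$, c, e}. Thus FOLLOW(U) = {$, c, e}.
FOLLOW(S): in U->e S, the suffix after S is empty, so FOLLOW(S) ⊇ FOLLOW(U) = {$, c, e}; in P'->S' S c c, S is followed by c c with FIRST {c}. Thus FOLLOW(S) = {$, c, e}.

{$, c, e}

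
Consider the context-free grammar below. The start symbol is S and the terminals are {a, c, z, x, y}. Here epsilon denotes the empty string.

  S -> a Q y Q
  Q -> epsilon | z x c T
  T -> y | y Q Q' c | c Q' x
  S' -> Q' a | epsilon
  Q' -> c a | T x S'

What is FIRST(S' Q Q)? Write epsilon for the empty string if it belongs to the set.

{epsilon, c, y, z}

FIRST(S) = {a}
FIRST(Q) = {epsilon, z}
FIRST(T) = {c, y}
FIRST(Q') = {c, y}  (via T x S')
FIRST(S') = {epsilon, c, y}  (via Q' a)
FIRST(S' Q Q): take FIRST of each symbol in turn, carrying on past any symbol whose FIRST contains epsilon; result {epsilon, c, y, z}.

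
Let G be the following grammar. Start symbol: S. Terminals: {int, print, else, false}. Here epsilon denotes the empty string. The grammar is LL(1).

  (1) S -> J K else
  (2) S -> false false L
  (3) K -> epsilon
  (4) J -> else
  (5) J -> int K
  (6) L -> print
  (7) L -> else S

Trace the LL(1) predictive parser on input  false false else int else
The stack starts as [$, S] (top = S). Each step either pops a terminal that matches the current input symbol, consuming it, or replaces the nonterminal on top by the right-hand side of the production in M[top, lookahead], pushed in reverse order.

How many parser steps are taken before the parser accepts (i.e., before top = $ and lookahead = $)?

step 1: stack=$ S  input=false false else int else $  — expand S -> false false L
step 2: stack=$ L false false  input=false false else int else $  — match false
step 3: stack=$ L false  input=false else int else $  — match false
step 4: stack=$ L  input=else int else $  — expand L -> else S
step 5: stack=$ S else  input=else int else $  — match else
step 6: stack=$ S  input=int else $  — expand S -> J K else
step 7: stack=$ else K J  input=int else $  — expand J -> int K
step 8: stack=$ else K K int  input=int else $  — match int
step 9: stack=$ else K K  input=else $  — expand K -> epsilon
step 10: stack=$ else K  input=else $  — expand K -> epsilon
step 11: stack=$ else  input=else $  — match else
Accept reached after 11 steps.

11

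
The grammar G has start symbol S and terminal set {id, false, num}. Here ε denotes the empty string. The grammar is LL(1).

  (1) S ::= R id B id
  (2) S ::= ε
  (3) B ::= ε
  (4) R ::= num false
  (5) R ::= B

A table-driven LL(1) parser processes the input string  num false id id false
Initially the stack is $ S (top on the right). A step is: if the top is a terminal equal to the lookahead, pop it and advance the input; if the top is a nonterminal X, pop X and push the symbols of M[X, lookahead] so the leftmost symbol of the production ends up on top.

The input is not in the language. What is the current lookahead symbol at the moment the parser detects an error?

     Stack                Input                    Action
  1  $ S                  num false id id false $  expand S ::= R id B id
  2  $ id B id R          num false id id false $  expand R ::= num false
  3  $ id B id false num  num false id id false $  match num
  4  $ id B id false      false id id false $      match false
  5  $ id B id            id id false $            match id
  6  $ id B               id false $               expand B ::= ε
  7  $ id                 id false $               match id
  8  $                    false $                  error: stack empty but input remains

false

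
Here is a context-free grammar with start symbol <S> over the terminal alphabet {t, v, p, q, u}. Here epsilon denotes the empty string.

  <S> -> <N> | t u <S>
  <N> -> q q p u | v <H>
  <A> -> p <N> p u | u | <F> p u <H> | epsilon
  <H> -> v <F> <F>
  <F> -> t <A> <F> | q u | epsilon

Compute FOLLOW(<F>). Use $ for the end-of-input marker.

FIRST(<N>) = {q, v}
FIRST(<H>) = {v}
FIRST(<F>) = {epsilon, q, t}
FIRST(<S>) = {q, t, v}  (via <N>)
FIRST(<A>) = {epsilon, p, q, t, u}  (via <F> p u <H>)
FOLLOW(<S>) includes $ since <S> is the start symbol.
FOLLOW(<S>): in <S>->t u <S>, the suffix after <S> is empty (adds nothing new). Thus FOLLOW(<S>) = {$}.
FOLLOW(<N>): in <S>-><N>, the suffix after <N> is empty, so FOLLOW(<N>) ⊇ FOLLOW(<S>) = {$}; in <A>->p <N> p u, <N> is followed by p u with FIRST {p}. Thus FOLLOW(<N>) = {$, p}.
FOLLOW(<A>): in <F>->t <A> <F>, <A> is followed by <F> with FIRST {epsilon, q, t}; in <F>->t <A> <F>, the suffix after <A> is nullable, so FOLLOW(<A>) ⊇ FOLLOW(<F>) = {$, p, q, t}. Thus FOLLOW(<A>) = {$, p, q, t}.
FOLLOW(<H>): in <N>->v <H>, the suffix after <H> is empty, so FOLLOW(<H>) ⊇ FOLLOW(<N>) = {$, p}; in <A>-><F> p u <H>, the suffix after <H> is empty, so FOLLOW(<H>) ⊇ FOLLOW(<A>) = {$, p, q, t}. Thus FOLLOW(<H>) = {$, p, q, t}.
FOLLOW(<F>): in <A>-><F> p u <H>, <F> is followed by p u <H> with FIRST {p}; in <H>->v <F> <F> (occurrence 1), <F> is followed by <F> with FIRST {epsilon, q, t}; in <H>->v <F> <F> (occurrence 1), the suffix after <F> is nullable, so FOLLOW(<F>) ⊇ FOLLOW(<H>) = {$, p, q, t}; in <H>->v <F> <F> (occurrence 2), the suffix after <F> is empty, so FOLLOW(<F>) ⊇ FOLLOW(<H>) = {$, p, q, t}; in <F>->t <A> <F>, the suffix after <F> is empty (adds nothing new). Thus FOLLOW(<F>) = {$, p, q, t}.

{$, p, q, t}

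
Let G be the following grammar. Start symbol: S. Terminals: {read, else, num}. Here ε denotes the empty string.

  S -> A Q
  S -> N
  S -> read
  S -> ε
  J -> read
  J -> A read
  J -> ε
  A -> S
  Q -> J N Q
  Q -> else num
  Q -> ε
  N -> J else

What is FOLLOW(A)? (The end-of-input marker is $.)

FIRST(S) = {ε, else, read}  (via A Q, N)
FIRST(A) = {ε, else, read}  (via S)
FIRST(J) = {ε, else, read}  (via A read)
FIRST(N) = {else, read}  (via J else)
FIRST(Q) = {ε, else, read}  (via J N Q)
FOLLOW(S) includes $ since S is the start symbol.
FOLLOW(J): in Q->J N Q, J is followed by N Q with FIRST {else, read}; in N->J else, J is followed by else with FIRST {else}. Thus FOLLOW(J) = {else, read}.
FOLLOW(S): in A->S, the suffix after S is empty, so FOLLOW(S) ⊇ FOLLOW(A) = {$, else, read}. Thus FOLLOW(S) = {$, else, read}.
FOLLOW(A): in S->A Q, A is followed by Q with FIRST {ε, else, read}; in S->A Q, the suffix after A is nullable, so FOLLOW(A) ⊇ FOLLOW(S) = {$, else, read}; in J->A read, A is followed by read with FIRST {read}. Thus FOLLOW(A) = {$, else, read}.
FOLLOW(Q): in S->A Q, the suffix after Q is empty, so FOLLOW(Q) ⊇ FOLLOW(S) = {$, else, read}; in Q->J N Q, the suffix after Q is empty (adds nothing new). Thus FOLLOW(Q) = {$, else, read}.
FOLLOW(N): in S->N, the suffix after N is empty, so FOLLOW(N) ⊇ FOLLOW(S) = {$, else, read}; in Q->J N Q, N is followed by Q with FIRST {ε, else, read}; in Q->J N Q, the suffix after N is nullable, so FOLLOW(N) ⊇ FOLLOW(Q) = {$, else, read}. Thus FOLLOW(N) = {$, else, read}.

{$, else, read}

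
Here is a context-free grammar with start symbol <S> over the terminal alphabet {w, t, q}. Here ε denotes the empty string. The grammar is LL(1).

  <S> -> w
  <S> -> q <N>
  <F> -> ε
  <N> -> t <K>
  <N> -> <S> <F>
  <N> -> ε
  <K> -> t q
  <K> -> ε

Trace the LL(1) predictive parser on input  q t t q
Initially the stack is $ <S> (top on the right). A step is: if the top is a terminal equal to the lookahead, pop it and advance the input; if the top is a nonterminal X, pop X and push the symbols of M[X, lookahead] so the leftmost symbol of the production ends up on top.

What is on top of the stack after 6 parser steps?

     Stack    Input      Action
  1  $ <S>    q t t q $  expand <S> -> q <N>
  2  $ <N> q  q t t q $  match q
  3  $ <N>    t t q $    expand <N> -> t <K>
  4  $ <K> t  t t q $    match t
  5  $ <K>    t q $      expand <K> -> t q
  6  $ q t    t q $      match t
Stack after step 6: $ q (top = q).

q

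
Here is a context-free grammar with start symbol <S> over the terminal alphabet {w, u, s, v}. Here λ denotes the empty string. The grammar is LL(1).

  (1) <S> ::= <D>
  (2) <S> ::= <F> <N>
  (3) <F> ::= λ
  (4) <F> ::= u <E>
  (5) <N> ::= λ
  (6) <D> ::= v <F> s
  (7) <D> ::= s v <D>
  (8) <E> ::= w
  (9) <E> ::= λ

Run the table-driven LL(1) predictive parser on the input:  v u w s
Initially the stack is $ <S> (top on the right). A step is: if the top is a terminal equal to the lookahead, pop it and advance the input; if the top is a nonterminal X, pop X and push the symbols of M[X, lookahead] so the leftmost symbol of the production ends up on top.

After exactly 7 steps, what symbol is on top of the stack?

s

     Stack      Input      Action
  1  $ <S>      v u w s $  expand <S> ::= <D>
  2  $ <D>      v u w s $  expand <D> ::= v <F> s
  3  $ s <F> v  v u w s $  match v
  4  $ s <F>    u w s $    expand <F> ::= u <E>
  5  $ s <E> u  u w s $    match u
  6  $ s <E>    w s $      expand <E> ::= w
  7  $ s w      w s $      match w
Stack after step 7: $ s (top = s).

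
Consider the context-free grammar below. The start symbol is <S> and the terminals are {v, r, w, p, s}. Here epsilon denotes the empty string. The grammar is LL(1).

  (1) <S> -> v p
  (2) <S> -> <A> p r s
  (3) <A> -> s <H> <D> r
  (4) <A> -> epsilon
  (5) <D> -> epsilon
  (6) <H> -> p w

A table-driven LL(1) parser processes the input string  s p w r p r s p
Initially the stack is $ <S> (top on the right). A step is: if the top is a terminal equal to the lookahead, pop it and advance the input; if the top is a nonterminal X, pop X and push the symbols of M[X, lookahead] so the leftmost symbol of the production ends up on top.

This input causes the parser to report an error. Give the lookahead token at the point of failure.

p

      Stack                Input              Action
   1  $ <S>                s p w r p r s p $  expand <S> -> <A> p r s
   2  $ s r p <A>          s p w r p r s p $  expand <A> -> s <H> <D> r
   3  $ s r p r <D> <H> s  s p w r p r s p $  match s
   4  $ s r p r <D> <H>    p w r p r s p $    expand <H> -> p w
   5  $ s r p r <D> w p    p w r p r s p $    match p
   6  $ s r p r <D> w      w r p r s p $      match w
   7  $ s r p r <D>        r p r s p $        expand <D> -> epsilon
   8  $ s r p r            r p r s p $        match r
   9  $ s r p              p r s p $          match p
  10  $ s r                r s p $            match r
  11  $ s                  s p $              match s
  12  $                    p $                error: stack empty but input remains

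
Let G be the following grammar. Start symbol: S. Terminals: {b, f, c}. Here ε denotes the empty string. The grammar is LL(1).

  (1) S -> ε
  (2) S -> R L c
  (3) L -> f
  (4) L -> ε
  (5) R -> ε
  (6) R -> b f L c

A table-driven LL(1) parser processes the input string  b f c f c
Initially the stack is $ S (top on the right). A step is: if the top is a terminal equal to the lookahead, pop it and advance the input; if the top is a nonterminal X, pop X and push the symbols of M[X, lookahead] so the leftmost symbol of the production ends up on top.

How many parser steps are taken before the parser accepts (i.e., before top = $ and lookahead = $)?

step 1: stack=$ S  input=b f c f c $  — expand S -> R L c
step 2: stack=$ c L R  input=b f c f c $  — expand R -> b f L c
step 3: stack=$ c L c L f b  input=b f c f c $  — match b
step 4: stack=$ c L c L f  input=f c f c $  — match f
step 5: stack=$ c L c L  input=c f c $  — expand L -> ε
step 6: stack=$ c L c  input=c f c $  — match c
step 7: stack=$ c L  input=f c $  — expand L -> f
step 8: stack=$ c f  input=f c $  — match f
step 9: stack=$ c  input=c $  — match c
Accept reached after 9 steps.

9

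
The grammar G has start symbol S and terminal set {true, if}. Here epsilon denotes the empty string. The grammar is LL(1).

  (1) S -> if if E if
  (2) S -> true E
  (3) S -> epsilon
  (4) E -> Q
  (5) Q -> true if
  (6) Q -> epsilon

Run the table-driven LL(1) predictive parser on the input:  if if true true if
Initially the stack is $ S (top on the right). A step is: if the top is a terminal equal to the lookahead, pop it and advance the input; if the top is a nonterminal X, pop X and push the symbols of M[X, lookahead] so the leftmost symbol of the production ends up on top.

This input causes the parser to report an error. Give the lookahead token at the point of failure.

true

     Stack         Input                 Action
  1  $ S           if if true true if $  expand S -> if if E if
  2  $ if E if if  if if true true if $  match if
  3  $ if E if     if true true if $     match if
  4  $ if E        true true if $        expand E -> Q
  5  $ if Q        true true if $        expand Q -> true if
  6  $ if if true  true true if $        match true
  7  $ if if       true if $             error: top is terminal if but lookahead is true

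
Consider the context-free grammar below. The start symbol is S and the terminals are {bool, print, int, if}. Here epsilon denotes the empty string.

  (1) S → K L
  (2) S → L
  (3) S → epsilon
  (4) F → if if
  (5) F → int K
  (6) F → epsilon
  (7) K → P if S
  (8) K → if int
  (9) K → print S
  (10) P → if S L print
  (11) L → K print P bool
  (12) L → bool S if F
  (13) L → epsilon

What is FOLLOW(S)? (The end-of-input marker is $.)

FIRST(F): from F→if if we get {if}; from F→int K we get {int}; from F→epsilon we get {epsilon}. So FIRST(F) = {epsilon, if, int}.
FIRST(P): from P→if S L print we get {if}. So FIRST(P) = {if}.
FIRST(K): from K→P if S we get {if}; from K→if int we get {if}; from K→print S we get {print}. So FIRST(K) = {if, print}.
FIRST(L): from L→K print P bool we get {if, print}; from L→bool S if F we get {bool}; from L→epsilon we get {epsilon}. So FIRST(L) = {epsilon, bool, if, print}.
FIRST(S): from S→K L we get {if, print}; from S→L we get {epsilon, bool, if, print}; from S→epsilon we get {epsilon}. So FIRST(S) = {epsilon, bool, if, print}.
FOLLOW(S) includes $ since S is the start symbol.
FOLLOW(P): in K→P if S, P is followed by if S with FIRST {if}; in L→K print P bool, P is followed by bool with FIRST {bool}. Thus FOLLOW(P) = {bool, if}.
FOLLOW(S): in K→P if S, the suffix after S is empty, so FOLLOW(S) ⊇ FOLLOW(K) = {$, bool, if, print}; in K→print S, the suffix after S is empty, so FOLLOW(S) ⊇ FOLLOW(K) = {$, bool, if, print}; in P→if S L print, S is followed by L print with FIRST {bool, if, print}; in L→bool S if F, S is followed by if F with FIRST {if}. Thus FOLLOW(S) = {$, bool, if, print}.
FOLLOW(L): in S→K L, the suffix after L is empty, so FOLLOW(L) ⊇ FOLLOW(S) = {$, bool, if, print}; in S→L, the suffix after L is empty, so FOLLOW(L) ⊇ FOLLOW(S) = {$, bool, if, print}; in P→if S L print, L is followed by print with FIRST {print}. Thus FOLLOW(L) = {$, bool, if, print}.
FOLLOW(F): in L→bool S if F, the suffix after F is empty, so FOLLOW(F) ⊇ FOLLOW(L) = {$, bool, if, print}. Thus FOLLOW(F) = {$, bool, if, print}.
FOLLOW(K): in S→K L, K is followed by L with FIRST {epsilon, bool, if, print}; in S→K L, the suffix after K is nullable, so FOLLOW(K) ⊇ FOLLOW(S) = {$, bool, if, print}; in F→int K, the suffix after K is empty, so FOLLOW(K) ⊇ FOLLOW(F) = {$, bool, if, print}; in L→K print P bool, K is followed by print P bool with FIRST {print}. Thus FOLLOW(K) = {$, bool, if, print}.

{$, bool, if, print}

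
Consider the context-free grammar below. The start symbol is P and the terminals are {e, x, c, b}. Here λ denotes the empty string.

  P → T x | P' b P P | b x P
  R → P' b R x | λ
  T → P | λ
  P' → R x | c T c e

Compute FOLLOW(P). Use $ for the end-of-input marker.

FIRST(P) = {b, c, x}  (via T x, P' b P P)
FIRST(T) = {λ, b, c, x}  (via P)
FIRST(R) = {λ, c, x}  (via P' b R x)
FIRST(P') = {c, x}  (via R x)
FOLLOW(P) includes $ since P is the start symbol.
FOLLOW(R): in R→P' b R x, R is followed by x with FIRST {x}; in P'→R x, R is followed by x with FIRST {x}. Thus FOLLOW(R) = {x}.
FOLLOW(T): in P→T x, T is followed by x with FIRST {x}; in P'→c T c e, T is followed by c e with FIRST {c}. Thus FOLLOW(T) = {c, x}.
FOLLOW(P): in P→P' b P P (occurrence 1), P is followed by P with FIRST {b, c, x}; in P→P' b P P (occurrence 2), the suffix after P is empty (adds nothing new); in P→b x P, the suffix after P is empty (adds nothing new); in T→P, the suffix after P is empty, so FOLLOW(P) ⊇ FOLLOW(T) = {c, x}. Thus FOLLOW(P) = {$, b, c, x}.
FOLLOW(P'): in P→P' b P P, P' is followed by b P P with FIRST {b}; in R→P' b R x, P' is followed by b R x with FIRST {b}. Thus FOLLOW(P') = {b}.

{$, b, c, x}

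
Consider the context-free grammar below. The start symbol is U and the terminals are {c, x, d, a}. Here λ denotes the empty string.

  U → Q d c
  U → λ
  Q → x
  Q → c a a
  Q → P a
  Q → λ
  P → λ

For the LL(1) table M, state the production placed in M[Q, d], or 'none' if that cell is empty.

FIRST(P) = {λ}
FIRST(Q) = {λ, a, c, x}  (via P a)
FIRST(U) = {λ, a, c, d, x}  (via Q d c)
FOLLOW(U) includes $ since U is the start symbol.
FOLLOW(Q): in U→Q d c, Q is followed by d c with FIRST {d}. Thus FOLLOW(Q) = {d}.
For Q → x: FIRST(x) = {x}, so it goes in M[Q, t] for t ∈ {x}.
For Q → c a a: FIRST(c a a) = {c}, so it goes in M[Q, t] for t ∈ {c}.
For Q → P a: FIRST(P a) = {a}, so it goes in M[Q, t] for t ∈ {a}.
For Q → λ: FIRST(λ) = {λ}, so it goes in M[Q, t] for t ∈ {}; since λ ∈ FIRST, also for every t ∈ FOLLOW(Q) = {d}.

Q → λ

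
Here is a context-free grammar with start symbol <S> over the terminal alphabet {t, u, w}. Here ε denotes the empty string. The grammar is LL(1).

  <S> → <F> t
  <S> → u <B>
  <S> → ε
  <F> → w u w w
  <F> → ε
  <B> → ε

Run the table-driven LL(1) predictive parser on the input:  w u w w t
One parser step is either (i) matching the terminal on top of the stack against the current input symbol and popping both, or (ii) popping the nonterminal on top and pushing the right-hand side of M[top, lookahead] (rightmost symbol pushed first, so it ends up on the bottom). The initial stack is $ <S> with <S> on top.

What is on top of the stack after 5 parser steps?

w

step 1: stack=$ <S>  input=w u w w t $  — expand <S> → <F> t
step 2: stack=$ t <F>  input=w u w w t $  — expand <F> → w u w w
step 3: stack=$ t w w u w  input=w u w w t $  — match w
step 4: stack=$ t w w u  input=u w w t $  — match u
step 5: stack=$ t w w  input=w w t $  — match w
Stack after step 5: $ t w (top = w).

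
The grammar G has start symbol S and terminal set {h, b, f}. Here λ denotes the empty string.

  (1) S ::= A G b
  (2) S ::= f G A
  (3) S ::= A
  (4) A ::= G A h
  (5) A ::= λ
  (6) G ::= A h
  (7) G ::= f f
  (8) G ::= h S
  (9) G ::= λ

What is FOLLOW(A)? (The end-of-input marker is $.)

{$, b, f, h}

FIRST(S): from S::=A G b we get {b, f, h}; from S::=f G A we get {f}; from S::=A we get {λ, f, h}. So FIRST(S) = {λ, b, f, h}.
FIRST(A): from A::=G A h we get {f, h}; from A::=λ we get {λ}. So FIRST(A) = {λ, f, h}.
FIRST(G): from G::=A h we get {f, h}; from G::=f f we get {f}; from G::=h S we get {h}; from G::=λ we get {λ}. So FIRST(G) = {λ, f, h}.
FOLLOW(S) includes $ since S is the start symbol.
FOLLOW(S): in G::=h S, the suffix after S is empty, so FOLLOW(S) ⊇ FOLLOW(G) = {$, b, f, h}. Thus FOLLOW(S) = {$, b, f, h}.
FOLLOW(A): in S::=A G b, A is followed by G b with FIRST {b, f, h}; in S::=f G A, the suffix after A is empty, so FOLLOW(A) ⊇ FOLLOW(S) = {$, b, f, h}; in S::=A, the suffix after A is empty, so FOLLOW(A) ⊇ FOLLOW(S) = {$, b, f, h}; in A::=G A h, A is followed by h with FIRST {h}; in G::=A h, A is followed by h with FIRST {h}. Thus FOLLOW(A) = {$, b, f, h}.
FOLLOW(G): in S::=A G b, G is followed by b with FIRST {b}; in S::=f G A, G is followed by A with FIRST {λ, f, h}; in S::=f G A, the suffix after G is nullable, so FOLLOW(G) ⊇ FOLLOW(S) = {$, b, f, h}; in A::=G A h, G is followed by A h with FIRST {f, h}. Thus FOLLOW(G) = {$, b, f, h}.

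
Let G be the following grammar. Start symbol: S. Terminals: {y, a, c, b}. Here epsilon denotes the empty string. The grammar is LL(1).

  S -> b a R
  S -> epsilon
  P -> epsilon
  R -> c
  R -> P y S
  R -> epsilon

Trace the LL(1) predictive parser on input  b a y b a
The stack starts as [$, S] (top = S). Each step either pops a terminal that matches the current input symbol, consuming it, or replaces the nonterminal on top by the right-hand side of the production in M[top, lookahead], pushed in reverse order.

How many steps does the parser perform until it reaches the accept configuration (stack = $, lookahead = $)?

      Stack    Input        Action
   1  $ S      b a y b a $  expand S -> b a R
   2  $ R a b  b a y b a $  match b
   3  $ R a    a y b a $    match a
   4  $ R      y b a $      expand R -> P y S
   5  $ S y P  y b a $      expand P -> epsilon
   6  $ S y    y b a $      match y
   7  $ S      b a $        expand S -> b a R
   8  $ R a b  b a $        match b
   9  $ R a    a $          match a
  10  $ R      $            expand R -> epsilon
Accept reached after 10 steps.

10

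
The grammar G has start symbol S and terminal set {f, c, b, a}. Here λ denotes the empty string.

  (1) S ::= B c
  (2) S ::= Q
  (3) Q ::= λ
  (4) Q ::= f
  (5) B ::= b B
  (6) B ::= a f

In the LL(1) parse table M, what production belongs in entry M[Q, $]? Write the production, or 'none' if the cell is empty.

FIRST(Q): from Q::=λ we get {λ}; from Q::=f we get {f}. So FIRST(Q) = {λ, f}.
FIRST(B): from B::=b B we get {b}; from B::=a f we get {a}. So FIRST(B) = {a, b}.
FIRST(S): from S::=B c we get {a, b}; from S::=Q we get {λ, f}. So FIRST(S) = {λ, a, b, f}.
FOLLOW(S) includes $ since S is the start symbol.
FOLLOW(S): S appears on no right-hand side. Thus FOLLOW(S) = {$}.
FOLLOW(Q): in S::=Q, the suffix after Q is empty, so FOLLOW(Q) ⊇ FOLLOW(S) = {$}. Thus FOLLOW(Q) = {$}.
For Q ::= λ: FIRST(λ) = {λ}, so it goes in M[Q, t] for t ∈ {}; since λ ∈ FIRST, also for every t ∈ FOLLOW(Q) = {$}.
For Q ::= f: FIRST(f) = {f}, so it goes in M[Q, t] for t ∈ {f}.

Q ::= λ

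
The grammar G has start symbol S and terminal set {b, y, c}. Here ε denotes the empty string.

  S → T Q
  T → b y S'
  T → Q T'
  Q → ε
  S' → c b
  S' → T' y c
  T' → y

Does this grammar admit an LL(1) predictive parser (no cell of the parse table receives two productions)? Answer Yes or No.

Yes

FIRST(S) = {b, y}
FIRST(T) = {b, y}
FIRST(Q) = {ε}
FIRST(S') = {c, y}
FIRST(T') = {y}
FOLLOW(S) = {$}
FOLLOW(T) = {$}
FOLLOW(Q) = {$, y}
FOLLOW(S') = {$}
FOLLOW(T') = {$, y}
Each cell of M receives at most one production.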